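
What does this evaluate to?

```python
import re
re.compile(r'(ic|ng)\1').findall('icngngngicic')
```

A backreference is literal: `\1` must see the identical characters the first group matched.
Walking the string: at [2:6] match 'ngng', group 1 = 'ng'; at [8:12] match 'icic', group 1 = 'ic'.
With a single group, `findall` returns only what that group captured — 2 items.

['ng', 'ic']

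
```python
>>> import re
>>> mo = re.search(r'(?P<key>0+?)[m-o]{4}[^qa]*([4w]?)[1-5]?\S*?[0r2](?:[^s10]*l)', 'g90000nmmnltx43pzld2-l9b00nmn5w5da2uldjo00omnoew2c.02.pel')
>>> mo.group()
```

Pattern: one or more of a literal '0' (lazy) (captured as 'key'); then exactly 4 of a character in [m-o], then zero or more of any character except [qa]; then optionally one of [4w] (captured); then optionally a character in [1-5], then zero or more of a non-whitespace character (lazy), then one of [0r2]; then zero or more of any character except [s10], then a literal 'l' (non-capturing group).
A non-greedy quantifier consumes as few characters as it can — just enough that the remainder of the pattern still matches from where it stops; whatever follows it matches normally.
`search` walks the string left to right and returns the first match it finds.
The match spans [2:37] → '0000nmmnltx43pzld2-l9b00nmn5w5da2ul'.
Captured: group 1 = '0000', group 2 = ''.

'0000nmmnltx43pzld2-l9b00nmn5w5da2ul'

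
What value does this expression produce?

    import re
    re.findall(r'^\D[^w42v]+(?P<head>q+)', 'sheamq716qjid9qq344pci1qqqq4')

['q']

This matches anchored at the start of the string; then a non-digit; then one or more of any character except [w42v]; then one or more of a literal 'q' (captured as 'head').
One capturing group, so `findall` returns just the captured substring from the one match — 1 in all.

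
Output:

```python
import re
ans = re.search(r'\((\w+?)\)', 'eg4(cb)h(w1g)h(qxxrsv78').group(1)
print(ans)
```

cb

The match spans [3:7] → '(cb)'.
Captured: group 1 = 'cb'.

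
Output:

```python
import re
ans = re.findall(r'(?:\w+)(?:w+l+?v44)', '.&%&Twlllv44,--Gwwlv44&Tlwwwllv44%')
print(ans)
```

['Twlllv44', 'Gwwlv44', 'Tlwwwllv44']

The pattern matches one or more of a word character (non-capturing group); then one or more of a literal 'w', then one or more of the literal 'l' (lazy), then the literal 'v44' (non-capturing group).
Scanning left to right: at [4:12] → 'Twlllv44'; at [15:22] → 'Gwwlv44'; at [23:33] → 'Tlwwwllv44'.
Since nothing is captured, `findall` lists the 3 matched substrings directly.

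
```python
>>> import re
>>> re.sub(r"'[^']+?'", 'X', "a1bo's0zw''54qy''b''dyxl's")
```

`sub` substitutes 'X' at each match site.

'a1boXXXXs'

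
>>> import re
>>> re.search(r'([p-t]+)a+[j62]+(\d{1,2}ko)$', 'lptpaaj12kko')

None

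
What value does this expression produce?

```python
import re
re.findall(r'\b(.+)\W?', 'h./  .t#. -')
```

Because there's exactly one group, `findall` drops the full match and keeps group 1 from the one hit.

['h./  .t#. -']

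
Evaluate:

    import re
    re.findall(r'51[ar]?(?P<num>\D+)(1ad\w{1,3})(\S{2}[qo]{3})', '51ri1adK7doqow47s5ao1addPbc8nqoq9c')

Pattern: the literal '51', then optionally one of [ar]; then one or more of a non-digit (captured as 'num'); then the literal '1ad', then 1 to 3 of a word character (captured); then exactly 2 of a non-whitespace character, then exactly 3 of one of [qo] (captured).
Walking the string: at [0:13] match '51ri1adK7doqo', groups = ('i', '1adK', '7doqo').
Multiple groups make `findall` return tuples — one 3-tuple for the one match.

[('i', '1adK', '7doqo')]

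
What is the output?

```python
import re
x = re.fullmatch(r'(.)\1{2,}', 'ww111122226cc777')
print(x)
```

For `fullmatch`, every character of the input must be accounted for by the pattern.
Here there's no way to consume every character, so the call returns None.

None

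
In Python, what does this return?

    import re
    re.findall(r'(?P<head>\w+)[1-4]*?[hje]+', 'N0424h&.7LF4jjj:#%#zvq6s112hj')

['N0424', '7LF4jj', 'zvq6s112h']

With a single group, `findall` returns only what that group captured — 3 items.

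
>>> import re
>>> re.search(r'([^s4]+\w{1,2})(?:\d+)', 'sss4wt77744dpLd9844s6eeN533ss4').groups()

('wt7774',)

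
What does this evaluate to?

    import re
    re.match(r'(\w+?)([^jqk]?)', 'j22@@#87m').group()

'j2'

Pattern: one or more of a word character (lazy) (captured); then optionally any character except [jqk] (captured).
`re.match` only tries the pattern at the start of the string.
The match spans [0:2] → 'j2'.
Captured: group 1 = 'j', group 2 = '2'.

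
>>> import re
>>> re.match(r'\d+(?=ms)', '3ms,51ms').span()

(0, 1)

The lookaround is zero-width — it requires the adjacent text to match without consuming it, so the asserted text isn't part of the match.
`re.match` won't scan ahead — the pattern has to work from the very first character.
The match spans [0:1] → '3'.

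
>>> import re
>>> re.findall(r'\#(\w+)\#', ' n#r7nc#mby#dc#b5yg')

Matches: at [2:8] match '#r7nc#', group 1 = 'r7nc'; at [11:15] match '#dc#', group 1 = 'dc'.
One capturing group, so `findall` returns just the captured substring from each match — 2 in all.

['r7nc', 'dc']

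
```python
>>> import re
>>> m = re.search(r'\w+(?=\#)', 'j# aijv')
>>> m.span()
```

Because the assertion is zero-width, the text it checks is not consumed and won't appear in the result.
`re.search` scans for the first position where the pattern succeeds.
The match spans [0:1] → 'j'.

(0, 1)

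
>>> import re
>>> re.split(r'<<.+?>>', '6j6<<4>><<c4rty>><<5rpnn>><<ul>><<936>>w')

['6j6', '', '', '', '', 'w']

Matches to split on: at [3:8] → '<<4>>'; at [8:17] → '<<c4rty>>'; at [17:26] → '<<5rpnn>>'; at [26:32] → '<<ul>>'; at [32:39] → '<<936>>'.
`split` removes every match and returns the 6 fragments in between.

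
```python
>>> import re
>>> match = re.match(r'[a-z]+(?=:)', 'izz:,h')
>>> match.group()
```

'izz'

The `(?=…)`/`(?<=…)` assertion just peeks at neighbouring text; it doesn't advance the match position.
With `match`, the pattern is implicitly anchored at the beginning.
The match spans [0:3] → 'izz'.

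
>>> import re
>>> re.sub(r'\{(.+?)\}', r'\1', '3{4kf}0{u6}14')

'34kf0u614'

With the lazy modifier that quantifier settles for the fewest repetitions that let the rest of the pattern succeed (the atoms after it are unaffected and can still be greedy).
Matches: at [1:6] → '{4kf}'; at [7:11] → '{u6}'.
`\1` in the replacement pulls in group 1's text for each match.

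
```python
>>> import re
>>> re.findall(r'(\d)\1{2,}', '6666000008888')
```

['6', '0', '8']

After group 1 captures some text, `\1` only succeeds where that same text appears again.
Scanning left to right: at [0:4] match '6666', group 1 = '6'; at [4:9] match '00000', group 1 = '0'; at [9:13] match '8888', group 1 = '8'.
With a single group, `findall` returns only what that group captured — 3 items.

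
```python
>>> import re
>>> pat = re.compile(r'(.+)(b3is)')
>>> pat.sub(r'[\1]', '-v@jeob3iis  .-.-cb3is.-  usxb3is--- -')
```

'[-v@jeob3iis  .-.-cb3is.-  usx]--- -'

Pattern: one or more of any character (captured); then the literal 'b3i', then the literal 's' (captured).
Matches: at [0:33] → '-v@jeob3iis  .-.-cb3is.-  usxb3is'.
`\1` in the replacement pulls in group 1's text for each match.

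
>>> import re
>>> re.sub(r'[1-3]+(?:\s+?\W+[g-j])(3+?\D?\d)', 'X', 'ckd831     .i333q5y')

'ckd8X3q5y'

The pattern matches one or more of a character in [1-3]; then one or more of whitespace (lazy), then one or more of a non-word character, then a character in [g-j] (non-capturing group); then one or more of a literal '3' (lazy), then optionally a non-digit, then a digit (captured).
Matches: at [4:15] → '31     .i33'.
Every occurrence is swapped for 'X'.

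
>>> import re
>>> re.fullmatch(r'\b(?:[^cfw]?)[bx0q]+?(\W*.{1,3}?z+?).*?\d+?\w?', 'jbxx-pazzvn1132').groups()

('-paz',)

The match spans [0:15] → 'jbxx-pazzvn1132'.
Captured: group 1 = '-paz'.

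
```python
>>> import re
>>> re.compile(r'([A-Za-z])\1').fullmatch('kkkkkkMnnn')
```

None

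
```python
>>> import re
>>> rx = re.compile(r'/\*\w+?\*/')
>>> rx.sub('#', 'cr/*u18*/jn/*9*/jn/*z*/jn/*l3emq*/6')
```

'cr#jn#jn#jn#6'

Matches: at [2:9] → '/*u18*/'; at [11:16] → '/*9*/'; at [18:23] → '/*z*/'; at [25:34] → '/*l3emq*/'.
`sub` substitutes '#' at each match site.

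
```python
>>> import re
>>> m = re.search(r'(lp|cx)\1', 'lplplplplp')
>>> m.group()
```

A backreference is literal: `\1` must see the identical characters the first group matched.
Unlike `match`, `search` isn't anchored — it looks for the pattern anywhere in the string.
The match spans [0:4] → 'lplp'.
Captured: group 1 = 'lp'.

'lplp'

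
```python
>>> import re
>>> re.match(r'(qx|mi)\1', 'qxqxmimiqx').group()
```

'qxqx'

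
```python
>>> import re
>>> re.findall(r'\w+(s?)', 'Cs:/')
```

This matches one or more of a word character; then optionally a literal 's' (captured).
Scanning left to right: at [0:2] match 'Cs', group 1 = ''.
One capturing group, so `findall` returns just the captured substring from the one match — 1 in all.

['']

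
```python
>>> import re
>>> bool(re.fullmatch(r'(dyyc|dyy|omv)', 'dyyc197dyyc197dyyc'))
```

False

For `fullmatch`, every character of the input must be accounted for by the pattern.
Here there's no way to consume every character, so the call returns None, and `bool(None)` is False.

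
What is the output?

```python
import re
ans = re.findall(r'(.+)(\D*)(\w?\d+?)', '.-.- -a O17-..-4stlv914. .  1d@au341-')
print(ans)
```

[('.-.- -a O17-..-4stlv914. .  1d@au34', '', '1')]

Pattern: one or more of any character (captured); then zero or more of a non-digit (captured); then optionally a word character, then one or more of a digit (lazy) (captured).
Scanning left to right: at [0:36] match '.-.- -a O17-..-4stlv914. .  1d@au341', groups = ('.-.- -a O17-..-4stlv914. .  1d@au34', '', '1').
`findall` packs the 3 group values into a tuple for every match.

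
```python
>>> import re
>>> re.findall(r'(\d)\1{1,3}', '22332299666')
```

['2', '3', '2', '9', '6']

A backreference is literal: `\1` must see the identical characters the first group matched.
Walking the string: at [0:2] match '22', group 1 = '2'; at [2:4] match '33', group 1 = '3'; at [4:6] match '22', group 1 = '2'; at [6:8] match '99', group 1 = '9'; at [8:11] match '666', group 1 = '6'.
Because there's exactly one group, `findall` drops the full match and keeps group 1 from each hit.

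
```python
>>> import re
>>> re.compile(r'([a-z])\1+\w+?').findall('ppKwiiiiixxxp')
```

The backreference `\1` re-matches whatever the first group consumed, character for character.
Matches: at [0:3] match 'ppK', group 1 = 'p'; at [4:10] match 'iiiiix', group 1 = 'i'; at [10:13] match 'xxp', group 1 = 'x'.
With a single group, `findall` returns only what that group captured — 3 items.

['p', 'i', 'x']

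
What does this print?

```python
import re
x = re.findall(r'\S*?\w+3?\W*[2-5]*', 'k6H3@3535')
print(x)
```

This matches zero or more of a non-whitespace character (lazy), then one or more of a word character, then optionally a literal '3'; then zero or more of a non-word character, then zero or more of a character in [2-5].
`findall` yields the raw match text (1 of them) because the pattern has no groups.

['k6H3@3535']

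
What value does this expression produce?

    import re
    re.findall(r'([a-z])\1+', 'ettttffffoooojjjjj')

['t', 'f', 'o', 'j']

The backreference `\1` re-matches whatever the first group consumed, character for character.
Walking the string: at [1:5] match 'tttt', group 1 = 't'; at [5:9] match 'ffff', group 1 = 'f'; at [9:13] match 'oooo', group 1 = 'o'; at [13:18] match 'jjjjj', group 1 = 'j'.
One capturing group, so `findall` returns just the captured substring from each match — 4 in all.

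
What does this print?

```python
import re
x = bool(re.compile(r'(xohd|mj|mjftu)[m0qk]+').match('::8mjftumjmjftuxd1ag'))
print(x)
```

`match` is anchored at position 0; if the pattern doesn't fit there, it returns None.
Here the string doesn't start with a match, so the call returns None, and `bool(None)` is False.

False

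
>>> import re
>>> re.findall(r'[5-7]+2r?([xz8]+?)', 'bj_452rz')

['z']

The pattern matches one or more of a character in [5-7]; then the literal '2', then optionally a literal 'r'; then one or more of one of [xz8] (lazy) (captured).
One capturing group, so `findall` returns just the captured substring from the one match — 1 in all.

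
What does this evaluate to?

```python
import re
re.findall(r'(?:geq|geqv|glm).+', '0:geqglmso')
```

Walking the string: at [2:10] → 'geqglmso'.
`findall` yields the raw match text (1 of them) because the pattern has no groups.

['geqglmso']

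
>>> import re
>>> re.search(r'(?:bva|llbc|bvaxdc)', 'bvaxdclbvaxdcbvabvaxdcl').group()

'bva'

Branches in `(...|...)` are attempted left-to-right; the first branch that allows the whole pattern to succeed is taken.
Unlike `match`, `search` isn't anchored — it looks for the pattern anywhere in the string.
The match spans [0:3] → 'bva'.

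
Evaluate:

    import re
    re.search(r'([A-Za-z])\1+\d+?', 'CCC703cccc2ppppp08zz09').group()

'CCC7'

`\1` is not a pattern — it's the concrete string captured by group 1, re-applied verbatim.
The match spans [0:4] → 'CCC7'.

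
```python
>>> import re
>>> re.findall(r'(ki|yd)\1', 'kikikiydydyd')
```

['ki', 'yd']

The backreference `\1` re-matches whatever the first group consumed, character for character.
Scanning left to right: at [0:4] match 'kiki', group 1 = 'ki'; at [6:10] match 'ydyd', group 1 = 'yd'.
Because there's exactly one group, `findall` drops the full match and keeps group 1 from each hit.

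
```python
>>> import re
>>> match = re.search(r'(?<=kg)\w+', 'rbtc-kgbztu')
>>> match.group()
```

'bztu'

Because the assertion is zero-width, the text it checks is not consumed and won't appear in the result.
`search` walks the string left to right and returns the first match it finds.
The match spans [7:11] → 'bztu'.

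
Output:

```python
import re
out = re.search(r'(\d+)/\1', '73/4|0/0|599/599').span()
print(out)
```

(5, 8)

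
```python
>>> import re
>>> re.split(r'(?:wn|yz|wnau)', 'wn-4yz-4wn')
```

Matches to split on: at [0:2] → 'wn'; at [4:6] → 'yz'; at [8:10] → 'wn'.
Each match becomes a cut point; 4 segments remain.

['', '-4', '-4', '']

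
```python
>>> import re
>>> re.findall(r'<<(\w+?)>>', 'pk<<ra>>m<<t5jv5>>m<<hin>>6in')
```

With a single group, `findall` returns only what that group captured — 3 items.

['ra', 't5jv5', 'hin']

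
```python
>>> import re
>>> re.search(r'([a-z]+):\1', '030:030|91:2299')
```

None

`\1` is not a pattern — it's the concrete string captured by group 1, re-applied verbatim.
Here no position works, so the call returns None.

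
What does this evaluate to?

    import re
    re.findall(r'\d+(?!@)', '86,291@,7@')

['86', '29']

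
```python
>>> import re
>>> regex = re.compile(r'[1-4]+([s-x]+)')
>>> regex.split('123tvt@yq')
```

['', 'tvt', '@yq']

Pattern: one or more of a character in [1-4]; then one or more of a character in [s-x] (captured).
Matches to split on: at [0:6] → '123tvt'.
`re.split` interleaves the captured-group text with the surrounding fragments.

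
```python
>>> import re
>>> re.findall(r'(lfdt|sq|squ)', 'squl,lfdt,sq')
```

Alternation tries branches left to right and keeps the first one that lets the overall match succeed at that position.
Scanning left to right: at [0:2] match 'sq', group 1 = 'sq'; at [5:9] match 'lfdt', group 1 = 'lfdt'; at [10:12] match 'sq', group 1 = 'sq'.
One capturing group, so `findall` returns just the captured substring from each match — 3 in all.

['sq', 'lfdt', 'sq']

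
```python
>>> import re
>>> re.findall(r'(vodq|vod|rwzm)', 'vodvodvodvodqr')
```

['vod', 'vod', 'vod', 'vodq']

The regex engine tests alternatives in the order written; an earlier branch that matches wins even if a later one would match more.
Matches: at [0:3] match 'vod', group 1 = 'vod'; at [3:6] match 'vod', group 1 = 'vod'; at [6:9] match 'vod', group 1 = 'vod'; at [9:13] match 'vodq', group 1 = 'vodq'.
One capturing group, so `findall` returns just the captured substring from each match — 4 in all.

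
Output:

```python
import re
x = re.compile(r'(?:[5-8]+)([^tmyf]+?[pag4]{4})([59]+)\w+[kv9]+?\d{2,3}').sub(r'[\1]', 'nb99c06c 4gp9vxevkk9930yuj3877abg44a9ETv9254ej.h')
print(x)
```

nb99c06c 4gp9vxevkk9930yuj3[abg44a]ej.h

Pattern: one or more of a character in [5-8] (non-capturing group); then one or more of any character except [tmyf] (lazy), then exactly 4 of one of [pag4] (captured); then one or more of one of [59] (captured); then one or more of a word character, then one or more of one of [kv9] (lazy), then 2 to 3 of a digit.
Matches: at [27:44] → '877abg44a9ETv9254'.
Each match is replaced using the text its own group 1 captured.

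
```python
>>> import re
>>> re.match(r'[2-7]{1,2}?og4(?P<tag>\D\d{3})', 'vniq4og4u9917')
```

None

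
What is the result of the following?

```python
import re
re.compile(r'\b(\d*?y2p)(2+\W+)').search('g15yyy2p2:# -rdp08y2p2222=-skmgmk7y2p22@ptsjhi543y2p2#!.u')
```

None

The pattern matches a word boundary (`\b`, zero-width); then zero or more of a digit (lazy), then the literal 'y2p' (captured); then one or more of the literal '2', then one or more of a non-word character (captured).
Here no position works, so the call returns None.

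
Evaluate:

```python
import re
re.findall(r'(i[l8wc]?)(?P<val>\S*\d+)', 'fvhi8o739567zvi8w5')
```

Pattern: the literal 'i', then optionally one of [l8wc] (captured); then zero or more of a non-whitespace character, then one or more of a digit (captured as 'val').
`findall` packs the 2 group values into a tuple for every match.

[('i8', 'o739567zvi8w5')]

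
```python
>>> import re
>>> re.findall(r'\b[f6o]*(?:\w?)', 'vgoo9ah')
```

['v', '']

This matches a word boundary (`\b`, zero-width); then zero or more of one of [f6o]; then optionally a word character (non-capturing group).
Since nothing is captured, `findall` lists the 2 matched substrings directly.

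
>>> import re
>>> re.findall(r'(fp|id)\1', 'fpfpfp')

`\1` has to match the exact text group 1 already captured.
Matches: at [0:4] match 'fpfp', group 1 = 'fp'.
Because there's exactly one group, `findall` drops the full match and keeps group 1 from the one hit.

['fp']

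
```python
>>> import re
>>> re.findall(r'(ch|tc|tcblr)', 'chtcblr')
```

Branches in `(...|...)` are attempted left-to-right; the first branch that allows the whole pattern to succeed is taken.
One capturing group, so `findall` returns just the captured substring from each match — 2 in all.

['ch', 'tc']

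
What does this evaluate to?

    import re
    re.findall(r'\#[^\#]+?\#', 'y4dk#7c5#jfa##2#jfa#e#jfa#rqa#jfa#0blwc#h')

Walking the string: at [4:9] → '#7c5#'; at [13:16] → '#2#'; at [19:22] → '#e#'; at [25:30] → '#rqa#'; at [33:40] → '#0blwc#'.
With no groups in the pattern, `findall` gives back each whole match — 5 here.

['#7c5#', '#2#', '#e#', '#rqa#', '#0blwc#']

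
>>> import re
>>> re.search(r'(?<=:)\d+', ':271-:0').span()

Lookahead/lookbehind check context without consuming it, so the matched span excludes the asserted characters.
Unlike `match`, `search` isn't anchored — it looks for the pattern anywhere in the string.
The match spans [1:4] → '271'.

(1, 4)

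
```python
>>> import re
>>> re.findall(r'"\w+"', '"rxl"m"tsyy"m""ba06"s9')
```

['"rxl"', '"tsyy"', '"ba06"']

Scanning left to right: at [0:5] → '"rxl"'; at [6:12] → '"tsyy"'; at [14:20] → '"ba06"'.
Since nothing is captured, `findall` lists the 3 matched substrings directly.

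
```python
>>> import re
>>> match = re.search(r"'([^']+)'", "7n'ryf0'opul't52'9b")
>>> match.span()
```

The match spans [2:8] → "'ryf0'".

(2, 8)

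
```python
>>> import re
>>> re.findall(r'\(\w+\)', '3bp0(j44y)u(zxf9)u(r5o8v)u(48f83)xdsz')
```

['(j44y)', '(zxf9)', '(r5o8v)', '(48f83)']

Since nothing is captured, `findall` lists the 4 matched substrings directly.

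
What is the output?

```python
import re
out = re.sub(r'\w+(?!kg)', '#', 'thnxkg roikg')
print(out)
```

`(?!…)`/`(?<!…)` only lets a position through if the neighbouring text does NOT match; no characters are consumed.
Matches: at [0:6] → 'thnxkg'; at [7:12] → 'roikg'.
Each match is replaced by '#'.

# #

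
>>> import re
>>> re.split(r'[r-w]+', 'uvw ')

['', ' ']

The pattern matches one or more of a character in [r-w].
`split` removes every match and returns the 2 fragments in between.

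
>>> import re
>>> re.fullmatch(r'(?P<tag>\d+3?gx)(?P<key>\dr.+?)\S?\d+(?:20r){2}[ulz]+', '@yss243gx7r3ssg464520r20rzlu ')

None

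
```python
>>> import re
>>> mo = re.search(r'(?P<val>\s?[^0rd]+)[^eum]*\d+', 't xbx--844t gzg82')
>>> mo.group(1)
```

't xbx--844t gzg8'

The pattern matches optionally whitespace, then one or more of any character except [0rd] (captured as 'val'); then zero or more of any character except [eum]; then one or more of a digit.
`search` walks the string left to right and returns the first match it finds.
The match spans [0:17] → 't xbx--844t gzg82'.
Captured: group 1 = 't xbx--844t gzg8'.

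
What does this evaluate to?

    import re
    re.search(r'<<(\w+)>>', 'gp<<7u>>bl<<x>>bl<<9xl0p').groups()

`re.search` tries every starting position until one works.
The match spans [2:8] → '<<7u>>'.
Captured: group 1 = '7u'.

('7u',)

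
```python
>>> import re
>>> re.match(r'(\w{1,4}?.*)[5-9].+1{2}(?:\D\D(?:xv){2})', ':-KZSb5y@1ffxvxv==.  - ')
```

None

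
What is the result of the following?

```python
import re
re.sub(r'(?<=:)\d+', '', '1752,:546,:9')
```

'1752,:,:'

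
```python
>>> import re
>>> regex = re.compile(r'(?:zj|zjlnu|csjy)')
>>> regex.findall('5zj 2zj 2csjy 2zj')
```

['zj', 'zj', 'csjy', 'zj']

Matches: at [1:3] → 'zj'; at [5:7] → 'zj'; at [9:13] → 'csjy'; at [15:17] → 'zj'.
`findall` yields the raw match text (4 of them) because the pattern has no groups.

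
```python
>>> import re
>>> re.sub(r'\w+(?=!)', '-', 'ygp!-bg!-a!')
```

The `(?=…)`/`(?<=…)` assertion just peeks at neighbouring text; it doesn't advance the match position.
Matches: at [0:3] → 'ygp'; at [5:7] → 'bg'; at [9:10] → 'a'.
Each match is replaced by '-'.

'-!--!--!'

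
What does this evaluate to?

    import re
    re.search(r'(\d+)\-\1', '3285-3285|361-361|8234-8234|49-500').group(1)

'3285'

The match spans [0:9] → '3285-3285'.
Captured: group 1 = '3285'.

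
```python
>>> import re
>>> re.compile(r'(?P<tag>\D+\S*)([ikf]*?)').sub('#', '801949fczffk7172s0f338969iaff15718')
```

'801949#'

This matches one or more of a non-digit, then zero or more of a non-whitespace character (captured as 'tag'); then zero or more of one of [ikf] (lazy) (captured).
Matches: at [6:34] → 'fczffk7172s0f338969iaff15718'.
Each match is replaced by '#'.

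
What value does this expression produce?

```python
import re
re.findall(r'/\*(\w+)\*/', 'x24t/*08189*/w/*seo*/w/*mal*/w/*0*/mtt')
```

Scanning left to right: at [4:13] match '/*08189*/', group 1 = '08189'; at [14:21] match '/*seo*/', group 1 = 'seo'; at [22:29] match '/*mal*/', group 1 = 'mal'; at [30:35] match '/*0*/', group 1 = '0'.
With a single group, `findall` returns only what that group captured — 4 items.

['08189', 'seo', 'mal', '0']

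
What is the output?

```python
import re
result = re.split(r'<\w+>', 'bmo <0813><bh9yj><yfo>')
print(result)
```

['bmo ', '', '', '']

Matches to split on: at [4:10] → '<0813>'; at [10:17] → '<bh9yj>'; at [17:22] → '<yfo>'.
`split` removes every match and returns the 4 fragments in between.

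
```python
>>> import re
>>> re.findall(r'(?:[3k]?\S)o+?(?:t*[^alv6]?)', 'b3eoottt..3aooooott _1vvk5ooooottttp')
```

The pattern matches optionally one of [3k], then a non-whitespace character (non-capturing group); then one or more of a literal 'o' (lazy); then zero or more of a literal 't', then optionally any character except [alv6] (non-capturing group).
With the lazy modifier that quantifier settles for the fewest repetitions that let the rest of the pattern succeed (the atoms after it are unaffected and can still be greedy).
Scanning left to right: at [1:5] → '3eoo'; at [10:14] → '3aoo'; at [14:17] → 'ooo'; at [24:28] → 'k5oo'; at [28:31] → 'ooo'.
`findall` yields the raw match text (5 of them) because the pattern has no groups.

['3eoo', '3aoo', 'ooo', 'k5oo', 'ooo']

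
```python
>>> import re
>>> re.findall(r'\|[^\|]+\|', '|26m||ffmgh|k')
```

Scanning left to right: at [0:5] → '|26m|'; at [5:12] → '|ffmgh|'.
`findall` yields the raw match text (2 of them) because the pattern has no groups.

['|26m|', '|ffmgh|']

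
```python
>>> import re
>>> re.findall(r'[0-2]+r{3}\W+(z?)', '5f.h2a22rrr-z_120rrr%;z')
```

['z', 'z']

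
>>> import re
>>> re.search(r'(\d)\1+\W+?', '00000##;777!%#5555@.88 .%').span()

(0, 6)

After group 1 captures some text, `\1` only succeeds where that same text appears again.
The match spans [0:6] → '00000#'.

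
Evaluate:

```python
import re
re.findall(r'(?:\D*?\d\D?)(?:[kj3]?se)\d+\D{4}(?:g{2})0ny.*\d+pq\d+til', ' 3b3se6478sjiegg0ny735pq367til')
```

[' 3b3se6478sjiegg0ny735pq367til']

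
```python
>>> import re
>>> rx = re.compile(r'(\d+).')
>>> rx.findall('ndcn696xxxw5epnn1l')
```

Pattern: one or more of a digit (captured); then any character.
Walking the string: at [4:8] match '696x', group 1 = '696'; at [11:13] match '5e', group 1 = '5'; at [16:18] match '1l', group 1 = '1'.
`findall` collects group 1 from each match (3 total).

['696', '5', '1']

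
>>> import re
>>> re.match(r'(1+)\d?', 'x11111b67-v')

None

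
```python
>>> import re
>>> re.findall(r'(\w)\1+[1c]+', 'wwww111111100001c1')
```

`\1` has to match the exact text group 1 already captured.
Scanning left to right: at [0:11] match 'wwww1111111', group 1 = 'w'; at [11:18] match '00001c1', group 1 = '0'.
One capturing group, so `findall` returns just the captured substring from each match — 2 in all.

['w', '0']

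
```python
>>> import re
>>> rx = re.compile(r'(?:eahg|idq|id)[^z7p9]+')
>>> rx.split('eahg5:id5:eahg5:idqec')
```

['', '']

Splitting on the pattern gives 2 pieces.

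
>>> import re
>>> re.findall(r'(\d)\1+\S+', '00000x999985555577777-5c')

['0']

After group 1 captures some text, `\1` only succeeds where that same text appears again.
Matches: at [0:24] match '00000x999985555577777-5c', group 1 = '0'.
`findall` collects group 1 from the one match (1 total).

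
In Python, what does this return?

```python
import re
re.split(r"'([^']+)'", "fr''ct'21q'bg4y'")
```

Matches to split on: at [3:7] → "'ct'"; at [10:16] → "'bg4y'".
Because the pattern has a capturing group, `split` also inserts each captured text between the pieces.

["fr'", 'ct', '21q', 'bg4y', '']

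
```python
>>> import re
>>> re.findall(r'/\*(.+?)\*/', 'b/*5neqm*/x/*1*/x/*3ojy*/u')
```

One capturing group, so `findall` returns just the captured substring from each match — 3 in all.

['5neqm', '1', '3ojy']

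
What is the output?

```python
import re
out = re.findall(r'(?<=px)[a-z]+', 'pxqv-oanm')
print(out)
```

['qv']

Lookahead/lookbehind check context without consuming it, so the matched span excludes the asserted characters.
Walking the string: at [2:4] → 'qv'.
No capturing groups, so `findall` returns the 1 full match string.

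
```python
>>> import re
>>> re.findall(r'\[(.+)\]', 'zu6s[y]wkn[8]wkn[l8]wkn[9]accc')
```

['y]wkn[8]wkn[l8]wkn[9']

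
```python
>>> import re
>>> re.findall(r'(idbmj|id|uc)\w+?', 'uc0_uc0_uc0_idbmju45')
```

Alternation tries branches left to right and keeps the first one that lets the overall match succeed at that position.
Matches: at [0:3] match 'uc0', group 1 = 'uc'; at [4:7] match 'uc0', group 1 = 'uc'; at [8:11] match 'uc0', group 1 = 'uc'; at [12:18] match 'idbmju', group 1 = 'idbmj'.
With a single group, `findall` returns only what that group captured — 4 items.

['uc', 'uc', 'uc', 'idbmj']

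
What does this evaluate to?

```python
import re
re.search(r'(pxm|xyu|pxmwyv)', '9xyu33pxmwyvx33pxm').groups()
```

('xyu',)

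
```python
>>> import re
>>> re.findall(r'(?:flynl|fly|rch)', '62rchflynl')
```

['rch', 'flynl']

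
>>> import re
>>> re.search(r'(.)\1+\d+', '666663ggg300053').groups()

('6',)

The match spans [0:6] → '666663'.
Captured: group 1 = '6'.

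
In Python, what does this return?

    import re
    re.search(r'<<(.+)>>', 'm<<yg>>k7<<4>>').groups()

Unlike `match`, `search` isn't anchored — it looks for the pattern anywhere in the string.
The match spans [1:14] → '<<yg>>k7<<4>>'.
Captured: group 1 = 'yg>>k7<<4'.

('yg>>k7<<4',)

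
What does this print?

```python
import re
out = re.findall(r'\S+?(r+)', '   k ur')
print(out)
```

['r']

This matches one or more of a non-whitespace character (lazy); then one or more of a literal 'r' (captured).
Scanning left to right: at [5:7] match 'ur', group 1 = 'r'.
Because there's exactly one group, `findall` drops the full match and keeps group 1 from the one hit.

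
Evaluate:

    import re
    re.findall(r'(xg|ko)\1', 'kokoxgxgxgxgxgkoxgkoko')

`\1` has to match the exact text group 1 already captured.
Because there's exactly one group, `findall` drops the full match and keeps group 1 from each hit.

['ko', 'xg', 'xg', 'ko']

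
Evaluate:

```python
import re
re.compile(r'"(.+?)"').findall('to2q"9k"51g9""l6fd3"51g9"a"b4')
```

['9k', '"l6fd3', 'a']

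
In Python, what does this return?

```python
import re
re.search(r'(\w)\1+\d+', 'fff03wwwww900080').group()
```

The backreference `\1` re-matches whatever the first group consumed, character for character.
`re.search` scans for the first position where the pattern succeeds.
The match spans [0:5] → 'fff03'.
Captured: group 1 = 'f'.

'fff03'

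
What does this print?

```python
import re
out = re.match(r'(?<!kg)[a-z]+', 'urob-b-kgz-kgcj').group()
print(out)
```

urob

`match` is anchored at position 0; if the pattern doesn't fit there, it returns None.
The match spans [0:4] → 'urob'.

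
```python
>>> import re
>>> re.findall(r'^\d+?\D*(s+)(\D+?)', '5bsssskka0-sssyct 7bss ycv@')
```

[('s', 'k')]

Pattern: anchored at the start of the string; then one or more of a digit (lazy), then zero or more of a non-digit; then one or more of a literal 's' (captured); then one or more of a non-digit (lazy) (captured).
Walking the string: at [0:7] match '5bssssk', groups = ('s', 'k').
2 groups means the one result is a tuple of 2 captured strings — 1 here.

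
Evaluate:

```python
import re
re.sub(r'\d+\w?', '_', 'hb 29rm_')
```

The pattern matches one or more of a digit; then optionally a word character.
Matches: at [3:6] → '29r'.
Every occurrence is swapped for '_'.

'hb _m_'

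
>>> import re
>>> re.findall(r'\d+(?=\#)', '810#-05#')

The `(?=…)`/`(?<=…)` assertion just peeks at neighbouring text; it doesn't advance the match position.
With no groups in the pattern, `findall` gives back each whole match — 2 here.

['810', '05']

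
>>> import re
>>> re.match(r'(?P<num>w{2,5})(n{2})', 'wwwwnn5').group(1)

'wwww'

The match spans [0:6] → 'wwwwnn'.
Captured: group 1 = 'wwww', group 2 = 'nn'.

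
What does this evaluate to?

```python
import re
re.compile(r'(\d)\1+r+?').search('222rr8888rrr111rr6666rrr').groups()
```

`\1` is not a pattern — it's the concrete string captured by group 1, re-applied verbatim.
`re.search` tries every starting position until one works.
The match spans [0:4] → '222r'.
Captured: group 1 = '2'.

('2',)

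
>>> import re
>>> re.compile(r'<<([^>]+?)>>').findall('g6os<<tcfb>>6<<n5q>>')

['tcfb', 'n5q']

With a single group, `findall` returns only what that group captured — 2 items.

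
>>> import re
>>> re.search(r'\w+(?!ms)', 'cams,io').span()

(0, 4)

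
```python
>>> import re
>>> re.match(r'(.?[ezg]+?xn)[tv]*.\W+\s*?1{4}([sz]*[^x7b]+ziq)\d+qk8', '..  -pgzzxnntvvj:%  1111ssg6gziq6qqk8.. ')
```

With `match`, the pattern is implicitly anchored at the beginning.
Here the pattern fails at index 0, so the call returns None.

None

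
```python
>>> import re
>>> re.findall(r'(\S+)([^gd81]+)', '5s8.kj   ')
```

[('5s8.kj', '   ')]

With 2 capturing groups, `findall` returns a 2-tuple per match.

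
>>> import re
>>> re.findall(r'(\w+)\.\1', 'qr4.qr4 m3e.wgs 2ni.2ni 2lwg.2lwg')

After group 1 captures some text, `\1` only succeeds where that same text appears again.
Scanning left to right: at [0:7] match 'qr4.qr4', group 1 = 'qr4'; at [16:23] match '2ni.2ni', group 1 = '2ni'; at [24:33] match '2lwg.2lwg', group 1 = '2lwg'.
With a single group, `findall` returns only what that group captured — 3 items.

['qr4', '2ni', '2lwg']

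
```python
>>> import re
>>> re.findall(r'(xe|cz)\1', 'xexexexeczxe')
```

`\1` has to match the exact text group 1 already captured.
One capturing group, so `findall` returns just the captured substring from each match — 2 in all.

['xe', 'xe']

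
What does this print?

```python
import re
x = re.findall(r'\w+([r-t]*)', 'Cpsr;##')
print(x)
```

['']

This matches one or more of a word character; then zero or more of a character in [r-t] (captured).
Scanning left to right: at [0:4] match 'Cpsr', group 1 = ''.
Because there's exactly one group, `findall` drops the full match and keeps group 1 from the one hit.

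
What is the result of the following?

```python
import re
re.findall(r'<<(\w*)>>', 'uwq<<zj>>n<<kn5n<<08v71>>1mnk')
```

['zj', '08v71']

Matches: at [3:9] match '<<zj>>', group 1 = 'zj'; at [16:25] match '<<08v71>>', group 1 = '08v71'.
Because there's exactly one group, `findall` drops the full match and keeps group 1 from each hit.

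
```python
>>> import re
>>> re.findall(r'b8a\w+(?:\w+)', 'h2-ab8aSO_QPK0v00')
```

Since nothing is captured, `findall` lists the 1 matched substring directly.

['b8aSO_QPK0v00']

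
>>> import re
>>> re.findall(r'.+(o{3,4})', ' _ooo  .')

The pattern matches one or more of any character; then 3 to 4 of a literal 'o' (captured).
`findall` collects group 1 from the one match (1 total).

['ooo']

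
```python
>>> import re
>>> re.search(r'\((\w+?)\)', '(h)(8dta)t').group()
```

'(h)'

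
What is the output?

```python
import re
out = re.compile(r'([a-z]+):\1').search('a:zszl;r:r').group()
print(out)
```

`\1` is not a pattern — it's the concrete string captured by group 1, re-applied verbatim.
Unlike `match`, `search` isn't anchored — it looks for the pattern anywhere in the string.
The match spans [7:10] → 'r:r'.
Captured: group 1 = 'r'.

r:r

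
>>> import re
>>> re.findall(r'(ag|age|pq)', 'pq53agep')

['pq', 'ag']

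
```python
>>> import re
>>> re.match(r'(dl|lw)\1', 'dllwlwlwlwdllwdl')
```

`match` is anchored at position 0; if the pattern doesn't fit there, it returns None.
Here position 0 doesn't satisfy it, so the call returns None.

None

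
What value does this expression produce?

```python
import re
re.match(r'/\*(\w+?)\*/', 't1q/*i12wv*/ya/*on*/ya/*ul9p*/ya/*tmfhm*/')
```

None

`match` is anchored at position 0; if the pattern doesn't fit there, it returns None.
Here the string doesn't start with a match, so the call returns None.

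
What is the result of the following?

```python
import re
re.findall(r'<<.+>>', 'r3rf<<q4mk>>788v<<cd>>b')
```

['<<q4mk>>788v<<cd>>']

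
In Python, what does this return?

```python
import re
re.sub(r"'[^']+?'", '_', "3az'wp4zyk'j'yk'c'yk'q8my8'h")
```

Matches: at [3:11] → "'wp4zyk'"; at [12:16] → "'yk'"; at [17:21] → "'yk'".
Every occurrence is swapped for '_'.

"3az_j_c_q8my8'h"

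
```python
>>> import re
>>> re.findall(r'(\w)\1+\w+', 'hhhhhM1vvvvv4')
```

['h']

After group 1 captures some text, `\1` only succeeds where that same text appears again.
With a single group, `findall` returns only what that group captured — 1 item.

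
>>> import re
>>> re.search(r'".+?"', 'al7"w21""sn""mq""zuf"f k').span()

(3, 8)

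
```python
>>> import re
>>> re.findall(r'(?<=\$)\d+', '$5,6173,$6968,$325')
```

The positive lookaround only admits positions where the adjacent text matches; those characters stay outside the span.
`findall` yields the raw match text (3 of them) because the pattern has no groups.

['5', '6968', '325']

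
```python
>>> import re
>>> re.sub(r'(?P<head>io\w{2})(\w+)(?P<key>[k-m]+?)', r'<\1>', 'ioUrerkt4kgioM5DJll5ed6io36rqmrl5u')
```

Pattern: the literal 'io', then exactly 2 of a word character (captured as 'head'); then one or more of a word character (captured); then one or more of a character in [k-m] (lazy) (captured as 'key').
Matches: at [0:32] → 'ioUrerkt4kgioM5DJll5ed6io36rqmrl'.
The replacement refers to a captured group, so each match is rewritten using its own captured text.

'<ioUr>5u'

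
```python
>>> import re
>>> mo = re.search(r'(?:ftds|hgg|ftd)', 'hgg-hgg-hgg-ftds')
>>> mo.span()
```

`re.search` scans for the first position where the pattern succeeds.
The match spans [0:3] → 'hgg'.

(0, 3)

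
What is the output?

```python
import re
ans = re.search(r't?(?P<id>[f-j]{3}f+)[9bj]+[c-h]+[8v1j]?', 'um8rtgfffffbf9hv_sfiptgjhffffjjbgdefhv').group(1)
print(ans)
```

The pattern matches optionally a literal 't'; then exactly 3 of a character in [f-j], then one or more of a literal 'f' (captured as 'id'); then one or more of one of [9bj]; then one or more of a character in [c-h], then optionally one of [8v1j].
`re.search` scans for the first position where the pattern succeeds.
The match spans [4:13] → 'tgfffffbf'.
Captured: group 1 = 'gfffff'.

gfffff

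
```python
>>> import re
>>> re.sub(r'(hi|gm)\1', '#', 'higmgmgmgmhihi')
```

'hi###'

`\1` is not a pattern — it's the concrete string captured by group 1, re-applied verbatim.
Every occurrence is swapped for '#'.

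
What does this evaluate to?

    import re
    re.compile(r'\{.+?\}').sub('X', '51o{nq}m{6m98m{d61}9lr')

'51oXmX9lr'

`sub` substitutes 'X' at each match site.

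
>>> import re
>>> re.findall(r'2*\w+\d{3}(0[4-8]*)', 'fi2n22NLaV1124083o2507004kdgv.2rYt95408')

The pattern matches zero or more of the literal '2', then one or more of a word character, then exactly 3 of a digit; then the literal '0', then zero or more of a character in [4-8] (captured).
Scanning left to right: at [0:25] match 'fi2n22NLaV1124083o2507004', group 1 = '04'; at [30:39] match '2rYt95408', group 1 = '08'.
`findall` collects group 1 from each match (2 total).

['04', '08']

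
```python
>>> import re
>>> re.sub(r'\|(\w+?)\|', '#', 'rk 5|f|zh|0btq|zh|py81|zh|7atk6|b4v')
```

Each match is replaced by '#'.

'rk 5#zh#zh#zh#b4v'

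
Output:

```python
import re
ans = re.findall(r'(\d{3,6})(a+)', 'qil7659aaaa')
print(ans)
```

This matches 3 to 6 of a digit (captured); then one or more of a literal 'a' (captured).
`findall` packs the 2 group values into a tuple for every match.

[('7659', 'aaaa')]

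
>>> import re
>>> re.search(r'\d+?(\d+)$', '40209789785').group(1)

'0209789785'

This matches one or more of a digit (lazy); then one or more of a digit (captured); then anchored at the end.
`re.search` tries every starting position until one works.
The match spans [0:11] → '40209789785'.
Captured: group 1 = '0209789785'.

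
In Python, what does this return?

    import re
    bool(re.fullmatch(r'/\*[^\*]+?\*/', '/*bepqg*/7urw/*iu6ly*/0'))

False

`re.fullmatch` is like wrapping the pattern in `^…$` (in single-line mode).
Here the string isn't matched end-to-end, so the call returns None, and `bool(None)` is False.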